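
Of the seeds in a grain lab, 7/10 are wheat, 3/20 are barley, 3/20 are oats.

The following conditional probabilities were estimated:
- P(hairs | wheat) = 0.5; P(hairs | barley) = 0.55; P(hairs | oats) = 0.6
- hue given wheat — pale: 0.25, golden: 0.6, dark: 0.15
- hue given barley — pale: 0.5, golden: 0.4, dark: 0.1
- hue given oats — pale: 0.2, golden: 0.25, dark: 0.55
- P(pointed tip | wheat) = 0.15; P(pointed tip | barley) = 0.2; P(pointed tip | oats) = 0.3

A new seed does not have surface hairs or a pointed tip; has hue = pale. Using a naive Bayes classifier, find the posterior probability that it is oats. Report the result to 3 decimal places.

0.077

wheat: 0.7 × (1−0.5) × 0.25 × (1−0.15) = 0.074375
barley: 0.15 × (1−0.55) × 0.5 × (1−0.2) = 0.027
oats: 0.15 × (1−0.6) × 0.2 × (1−0.3) = 0.0084
P(oats | x) = 0.0084 / 0.109775 ≈ 0.077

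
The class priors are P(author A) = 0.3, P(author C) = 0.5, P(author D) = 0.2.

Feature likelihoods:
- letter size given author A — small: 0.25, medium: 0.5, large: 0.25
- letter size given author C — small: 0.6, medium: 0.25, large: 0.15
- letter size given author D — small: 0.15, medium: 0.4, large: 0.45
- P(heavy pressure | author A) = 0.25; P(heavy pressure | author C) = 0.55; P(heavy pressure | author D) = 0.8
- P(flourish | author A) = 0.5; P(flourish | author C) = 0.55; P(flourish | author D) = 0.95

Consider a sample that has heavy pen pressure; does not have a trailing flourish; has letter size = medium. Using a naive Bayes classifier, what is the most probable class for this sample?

author A: 0.3 × 0.5 × 0.25 × (1−0.5) = 0.01875
author C: 0.5 × 0.25 × 0.55 × (1−0.55) = 0.0309375
author D: 0.2 × 0.4 × 0.8 × (1−0.95) = 0.0032
Highest score → author C.

author C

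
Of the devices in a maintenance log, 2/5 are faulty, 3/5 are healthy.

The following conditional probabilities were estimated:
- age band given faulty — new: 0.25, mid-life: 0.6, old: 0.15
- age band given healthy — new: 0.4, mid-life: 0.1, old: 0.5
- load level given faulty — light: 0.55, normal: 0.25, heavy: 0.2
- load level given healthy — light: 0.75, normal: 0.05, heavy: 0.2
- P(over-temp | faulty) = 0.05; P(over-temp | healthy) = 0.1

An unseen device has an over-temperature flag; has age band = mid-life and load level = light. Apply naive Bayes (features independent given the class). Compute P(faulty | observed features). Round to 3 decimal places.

faulty: 0.4 × 0.6 × 0.55 × 0.05 = 0.0066
healthy: 0.6 × 0.1 × 0.75 × 0.1 = 0.0045
P(faulty | x) = 0.0066 / 0.0111 ≈ 0.595

0.595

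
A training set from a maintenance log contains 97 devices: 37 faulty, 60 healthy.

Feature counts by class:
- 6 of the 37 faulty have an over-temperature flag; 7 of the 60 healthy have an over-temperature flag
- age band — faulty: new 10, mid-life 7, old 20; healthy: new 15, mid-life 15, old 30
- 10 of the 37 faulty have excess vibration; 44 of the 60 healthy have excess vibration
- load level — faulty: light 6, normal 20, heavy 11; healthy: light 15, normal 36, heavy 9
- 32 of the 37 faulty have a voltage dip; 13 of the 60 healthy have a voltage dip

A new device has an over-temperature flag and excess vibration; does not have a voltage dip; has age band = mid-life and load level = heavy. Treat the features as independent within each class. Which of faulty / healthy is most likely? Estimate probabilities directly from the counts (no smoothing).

healthy

faulty: (37/97) × (6/37) × (7/37) × (10/37) × (11/37) × (5/37) ≈ 0.000127067
healthy: (60/97) × (7/60) × (15/60) × (44/60) × (9/60) × (47/60) ≈ 0.00155455
Highest score → healthy.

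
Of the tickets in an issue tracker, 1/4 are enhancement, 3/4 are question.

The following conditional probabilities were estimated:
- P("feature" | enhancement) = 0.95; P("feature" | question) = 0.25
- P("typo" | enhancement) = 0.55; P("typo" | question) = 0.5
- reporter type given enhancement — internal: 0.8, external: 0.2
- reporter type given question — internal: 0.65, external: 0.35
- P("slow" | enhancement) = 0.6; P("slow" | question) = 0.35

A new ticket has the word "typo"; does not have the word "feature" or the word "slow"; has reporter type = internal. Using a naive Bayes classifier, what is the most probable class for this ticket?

question

enhancement: 0.25 × (1−0.95) × 0.55 × 0.8 × (1−0.6) = 0.0022
question: 0.75 × (1−0.25) × 0.5 × 0.65 × (1−0.35) = 0.118828125
Highest score → question.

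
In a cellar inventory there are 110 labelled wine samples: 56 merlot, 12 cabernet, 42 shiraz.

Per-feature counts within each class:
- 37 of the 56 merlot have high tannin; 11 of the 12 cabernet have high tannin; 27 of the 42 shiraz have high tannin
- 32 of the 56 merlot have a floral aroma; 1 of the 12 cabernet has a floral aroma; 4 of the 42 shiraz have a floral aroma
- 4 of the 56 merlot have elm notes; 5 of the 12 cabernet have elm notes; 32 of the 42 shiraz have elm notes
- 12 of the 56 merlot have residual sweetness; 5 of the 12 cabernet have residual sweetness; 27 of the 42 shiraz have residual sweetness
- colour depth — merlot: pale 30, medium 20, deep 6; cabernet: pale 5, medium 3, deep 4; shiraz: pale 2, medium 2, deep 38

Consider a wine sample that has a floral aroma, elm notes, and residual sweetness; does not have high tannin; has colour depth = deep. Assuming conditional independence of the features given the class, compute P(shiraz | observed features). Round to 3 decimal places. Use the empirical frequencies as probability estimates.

0.965

merlot: (56/110) × (19/56) × (32/56) × (4/56) × (12/56) × (6/56) ≈ 0.000161864
cabernet: (12/110) × (1/12) × (1/12) × (5/12) × (5/12) × (4/12) ≈ 0.0000438412
shiraz: (42/110) × (15/42) × (4/42) × (32/42) × (27/42) × (38/42) ≈ 0.00575518
P(shiraz | x) = 0.00575518 / 0.0059608852 ≈ 0.965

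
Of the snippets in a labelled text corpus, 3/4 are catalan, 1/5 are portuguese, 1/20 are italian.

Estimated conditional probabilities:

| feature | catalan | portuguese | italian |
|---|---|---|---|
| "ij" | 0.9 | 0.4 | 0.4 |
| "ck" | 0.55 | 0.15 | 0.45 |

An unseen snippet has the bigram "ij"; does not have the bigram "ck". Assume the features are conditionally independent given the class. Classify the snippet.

catalan

catalan: 0.75 × 0.9 × (1−0.55) = 0.30375
portuguese: 0.2 × 0.4 × (1−0.15) = 0.068
italian: 0.05 × 0.4 × (1−0.45) = 0.011
Highest score → catalan.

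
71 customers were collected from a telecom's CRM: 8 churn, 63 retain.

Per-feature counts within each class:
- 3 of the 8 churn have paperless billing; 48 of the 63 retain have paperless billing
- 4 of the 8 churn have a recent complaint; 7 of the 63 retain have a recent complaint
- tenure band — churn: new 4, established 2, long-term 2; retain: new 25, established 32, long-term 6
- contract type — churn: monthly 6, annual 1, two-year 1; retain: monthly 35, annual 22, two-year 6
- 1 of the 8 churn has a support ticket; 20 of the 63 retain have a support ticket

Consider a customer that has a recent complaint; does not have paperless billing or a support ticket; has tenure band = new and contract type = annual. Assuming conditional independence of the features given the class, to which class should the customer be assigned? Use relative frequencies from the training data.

churn: (8/71) × (5/8) × (4/8) × (4/8) × (1/8) × (7/8) ≈ 0.00192562
retain: (63/71) × (15/63) × (7/63) × (25/63) × (22/63) × (43/63) ≈ 0.00222024
Highest score → retain.

retain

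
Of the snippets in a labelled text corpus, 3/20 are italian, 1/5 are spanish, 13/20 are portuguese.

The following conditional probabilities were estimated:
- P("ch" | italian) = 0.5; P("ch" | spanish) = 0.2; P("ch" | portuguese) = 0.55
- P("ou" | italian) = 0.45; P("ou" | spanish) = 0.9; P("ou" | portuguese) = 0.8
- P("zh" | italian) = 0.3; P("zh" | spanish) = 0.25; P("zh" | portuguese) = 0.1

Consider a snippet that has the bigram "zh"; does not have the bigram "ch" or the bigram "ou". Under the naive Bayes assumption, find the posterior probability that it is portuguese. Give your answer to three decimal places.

italian: 0.15 × (1−0.5) × (1−0.45) × 0.3 = 0.012375
spanish: 0.2 × (1−0.2) × (1−0.9) × 0.25 = 0.004
portuguese: 0.65 × (1−0.55) × (1−0.8) × 0.1 = 0.00585
P(portuguese | x) = 0.00585 / 0.022225 ≈ 0.263

0.263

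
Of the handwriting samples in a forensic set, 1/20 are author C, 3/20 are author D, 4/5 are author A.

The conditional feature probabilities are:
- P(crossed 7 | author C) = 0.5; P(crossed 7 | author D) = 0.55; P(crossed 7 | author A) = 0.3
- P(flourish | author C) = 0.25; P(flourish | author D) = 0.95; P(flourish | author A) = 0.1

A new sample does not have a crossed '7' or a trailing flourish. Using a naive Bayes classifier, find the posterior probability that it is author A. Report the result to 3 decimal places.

author C: 0.05 × (1−0.5) × (1−0.25) = 0.01875
author D: 0.15 × (1−0.55) × (1−0.95) = 0.003375
author A: 0.8 × (1−0.3) × (1−0.1) = 0.504
P(author A | x) = 0.504 / 0.526125 ≈ 0.958

0.958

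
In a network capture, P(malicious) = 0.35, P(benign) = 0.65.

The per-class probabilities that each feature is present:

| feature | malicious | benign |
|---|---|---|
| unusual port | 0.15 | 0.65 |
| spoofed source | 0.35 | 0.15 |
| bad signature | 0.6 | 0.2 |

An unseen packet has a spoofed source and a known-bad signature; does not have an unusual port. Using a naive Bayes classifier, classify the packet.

malicious

malicious: 0.35 × (1−0.15) × 0.35 × 0.6 = 0.062475
benign: 0.65 × (1−0.65) × 0.15 × 0.2 = 0.006825
Highest score → malicious.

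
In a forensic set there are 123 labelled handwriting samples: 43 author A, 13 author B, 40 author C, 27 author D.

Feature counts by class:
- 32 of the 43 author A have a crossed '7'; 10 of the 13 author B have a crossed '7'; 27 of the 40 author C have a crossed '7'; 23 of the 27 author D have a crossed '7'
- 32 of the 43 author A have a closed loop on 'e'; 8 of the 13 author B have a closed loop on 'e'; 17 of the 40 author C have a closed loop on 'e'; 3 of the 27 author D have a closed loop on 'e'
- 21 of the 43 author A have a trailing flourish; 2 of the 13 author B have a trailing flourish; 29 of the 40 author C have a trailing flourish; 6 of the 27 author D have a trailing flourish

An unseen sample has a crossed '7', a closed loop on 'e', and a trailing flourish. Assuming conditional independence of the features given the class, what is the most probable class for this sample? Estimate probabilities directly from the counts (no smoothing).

author A: (43/123) × (32/43) × (32/43) × (21/43) ≈ 0.0945534
author B: (13/123) × (10/13) × (8/13) × (2/13) ≈ 0.00769712
author C: (40/123) × (27/40) × (17/40) × (29/40) ≈ 0.0676372
author D: (27/123) × (23/27) × (3/27) × (6/27) ≈ 0.00461708
Highest score → author A.

author A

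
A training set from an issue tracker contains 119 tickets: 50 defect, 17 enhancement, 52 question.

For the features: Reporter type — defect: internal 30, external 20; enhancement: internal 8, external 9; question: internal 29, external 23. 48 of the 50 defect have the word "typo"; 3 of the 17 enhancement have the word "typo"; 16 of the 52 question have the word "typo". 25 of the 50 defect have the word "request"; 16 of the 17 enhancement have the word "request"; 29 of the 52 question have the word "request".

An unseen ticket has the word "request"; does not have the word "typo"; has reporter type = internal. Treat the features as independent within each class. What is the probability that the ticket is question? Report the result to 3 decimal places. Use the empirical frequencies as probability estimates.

0.622

defect: (50/119) × (30/50) × (2/50) × (25/50) ≈ 0.00504202
enhancement: (17/119) × (8/17) × (14/17) × (16/17) ≈ 0.0521067
question: (52/119) × (29/52) × (36/52) × (29/52) ≈ 0.0940903
P(question | x) = 0.0940903 / 0.15123902 ≈ 0.622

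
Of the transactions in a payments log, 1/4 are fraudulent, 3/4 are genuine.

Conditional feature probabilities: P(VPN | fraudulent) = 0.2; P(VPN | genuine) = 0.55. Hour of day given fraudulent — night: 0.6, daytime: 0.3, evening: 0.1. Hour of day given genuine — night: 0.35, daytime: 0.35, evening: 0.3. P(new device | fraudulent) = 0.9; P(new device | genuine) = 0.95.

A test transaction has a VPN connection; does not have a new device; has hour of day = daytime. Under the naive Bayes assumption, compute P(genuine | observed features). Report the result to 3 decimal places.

fraudulent: 0.25 × 0.2 × 0.3 × (1−0.9) = 0.0015
genuine: 0.75 × 0.55 × 0.35 × (1−0.95) = 0.00721875
P(genuine | x) = 0.00721875 / 0.00871875 ≈ 0.828

0.828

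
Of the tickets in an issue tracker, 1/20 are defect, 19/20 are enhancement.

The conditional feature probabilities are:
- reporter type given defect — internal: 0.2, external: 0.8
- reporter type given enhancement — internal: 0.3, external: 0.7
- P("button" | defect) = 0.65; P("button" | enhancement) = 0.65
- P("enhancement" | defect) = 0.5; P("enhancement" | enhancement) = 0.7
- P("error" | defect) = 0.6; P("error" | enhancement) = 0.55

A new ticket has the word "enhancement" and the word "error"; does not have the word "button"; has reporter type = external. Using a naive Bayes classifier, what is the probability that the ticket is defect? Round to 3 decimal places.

0.045

defect: 0.05 × 0.8 × (1−0.65) × 0.5 × 0.6 = 0.0042
enhancement: 0.95 × 0.7 × (1−0.65) × 0.7 × 0.55 = 0.08960875
P(defect | x) = 0.0042 / 0.09380875 ≈ 0.045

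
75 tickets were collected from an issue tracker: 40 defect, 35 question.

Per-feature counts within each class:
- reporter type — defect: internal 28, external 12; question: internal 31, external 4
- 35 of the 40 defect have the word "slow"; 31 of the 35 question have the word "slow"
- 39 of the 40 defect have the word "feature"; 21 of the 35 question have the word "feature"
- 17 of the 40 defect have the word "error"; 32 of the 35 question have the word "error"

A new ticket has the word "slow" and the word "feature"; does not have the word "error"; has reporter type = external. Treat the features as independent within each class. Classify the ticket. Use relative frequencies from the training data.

defect: (40/75) × (12/40) × (35/40) × (39/40) × (23/40) = 0.0784875
question: (35/75) × (4/35) × (31/35) × (21/35) × (3/35) ≈ 0.00242939
Highest score → defect.

defect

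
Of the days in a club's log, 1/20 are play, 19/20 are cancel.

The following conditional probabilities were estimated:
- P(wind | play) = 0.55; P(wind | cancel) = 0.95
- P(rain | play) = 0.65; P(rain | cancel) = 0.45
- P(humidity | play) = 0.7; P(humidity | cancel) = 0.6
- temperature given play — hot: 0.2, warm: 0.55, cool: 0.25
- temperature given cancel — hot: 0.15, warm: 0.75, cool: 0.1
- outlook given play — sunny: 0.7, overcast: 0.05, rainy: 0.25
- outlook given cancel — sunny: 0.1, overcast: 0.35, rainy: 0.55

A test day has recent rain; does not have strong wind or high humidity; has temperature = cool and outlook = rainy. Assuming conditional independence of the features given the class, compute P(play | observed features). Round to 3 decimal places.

play: 0.05 × (1−0.55) × 0.65 × (1−0.7) × 0.25 × 0.25 = 0.00027421875
cancel: 0.95 × (1−0.95) × 0.45 × (1−0.6) × 0.1 × 0.55 = 0.00047025
P(play | x) = 0.00027421875 / 0.00074446875 ≈ 0.368

0.368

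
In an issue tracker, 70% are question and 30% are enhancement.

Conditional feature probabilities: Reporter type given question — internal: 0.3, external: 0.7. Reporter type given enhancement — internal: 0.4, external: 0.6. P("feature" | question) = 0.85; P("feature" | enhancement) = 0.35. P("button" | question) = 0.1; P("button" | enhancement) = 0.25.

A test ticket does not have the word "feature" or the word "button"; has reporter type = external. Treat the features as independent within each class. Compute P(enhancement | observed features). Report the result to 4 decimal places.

question: 0.7 × 0.7 × (1−0.85) × (1−0.1) = 0.06615
enhancement: 0.3 × 0.6 × (1−0.35) × (1−0.25) = 0.08775
P(enhancement | x) = 0.08775 / 0.1539 ≈ 0.5702

0.5702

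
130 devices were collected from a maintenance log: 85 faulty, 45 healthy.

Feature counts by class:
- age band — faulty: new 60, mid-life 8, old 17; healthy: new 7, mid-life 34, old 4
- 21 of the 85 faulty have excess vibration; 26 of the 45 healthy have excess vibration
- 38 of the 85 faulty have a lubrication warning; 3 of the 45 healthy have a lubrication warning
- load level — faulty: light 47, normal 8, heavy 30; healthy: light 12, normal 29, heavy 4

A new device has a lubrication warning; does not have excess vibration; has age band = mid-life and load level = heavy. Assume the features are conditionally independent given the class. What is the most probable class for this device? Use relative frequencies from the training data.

faulty: (85/130) × (8/85) × (64/85) × (38/85) × (30/85) ≈ 0.00731096
healthy: (45/130) × (34/45) × (19/45) × (3/45) × (4/45) ≈ 0.000654384
Highest score → faulty.

faulty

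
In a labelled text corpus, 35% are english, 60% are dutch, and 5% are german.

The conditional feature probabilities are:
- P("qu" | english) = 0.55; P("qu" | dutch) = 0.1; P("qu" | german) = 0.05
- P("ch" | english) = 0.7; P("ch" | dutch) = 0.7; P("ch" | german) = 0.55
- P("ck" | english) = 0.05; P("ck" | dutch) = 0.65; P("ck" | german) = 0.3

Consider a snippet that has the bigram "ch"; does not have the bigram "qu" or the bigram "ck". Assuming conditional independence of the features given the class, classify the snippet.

english: 0.35 × (1−0.55) × 0.7 × (1−0.05) = 0.1047375
dutch: 0.6 × (1−0.1) × 0.7 × (1−0.65) = 0.1323
german: 0.05 × (1−0.05) × 0.55 × (1−0.3) = 0.0182875
Highest score → dutch.

dutch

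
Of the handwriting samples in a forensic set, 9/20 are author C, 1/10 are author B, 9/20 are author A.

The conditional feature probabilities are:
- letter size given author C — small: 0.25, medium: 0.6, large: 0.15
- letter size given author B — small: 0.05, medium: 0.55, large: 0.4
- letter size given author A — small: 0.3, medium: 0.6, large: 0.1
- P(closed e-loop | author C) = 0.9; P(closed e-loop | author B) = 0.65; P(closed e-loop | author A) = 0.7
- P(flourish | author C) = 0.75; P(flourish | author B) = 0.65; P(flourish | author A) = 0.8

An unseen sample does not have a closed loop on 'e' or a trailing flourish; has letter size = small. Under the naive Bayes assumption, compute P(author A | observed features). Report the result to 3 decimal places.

author C: 0.45 × 0.25 × (1−0.9) × (1−0.75) = 0.0028125
author B: 0.1 × 0.05 × (1−0.65) × (1−0.65) = 0.0006125
author A: 0.45 × 0.3 × (1−0.7) × (1−0.8) = 0.0081
P(author A | x) = 0.0081 / 0.011525 ≈ 0.703

0.703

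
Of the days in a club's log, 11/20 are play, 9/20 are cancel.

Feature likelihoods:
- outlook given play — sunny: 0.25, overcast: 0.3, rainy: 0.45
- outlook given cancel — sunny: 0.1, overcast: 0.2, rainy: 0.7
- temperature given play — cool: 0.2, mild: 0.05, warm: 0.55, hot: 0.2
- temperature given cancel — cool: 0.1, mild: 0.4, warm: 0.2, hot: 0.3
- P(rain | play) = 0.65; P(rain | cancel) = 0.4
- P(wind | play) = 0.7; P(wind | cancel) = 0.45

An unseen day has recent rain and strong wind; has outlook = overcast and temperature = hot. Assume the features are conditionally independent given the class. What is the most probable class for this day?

play

play: 0.55 × 0.3 × 0.2 × 0.65 × 0.7 = 0.015015
cancel: 0.45 × 0.2 × 0.3 × 0.4 × 0.45 = 0.00486
Highest score → play.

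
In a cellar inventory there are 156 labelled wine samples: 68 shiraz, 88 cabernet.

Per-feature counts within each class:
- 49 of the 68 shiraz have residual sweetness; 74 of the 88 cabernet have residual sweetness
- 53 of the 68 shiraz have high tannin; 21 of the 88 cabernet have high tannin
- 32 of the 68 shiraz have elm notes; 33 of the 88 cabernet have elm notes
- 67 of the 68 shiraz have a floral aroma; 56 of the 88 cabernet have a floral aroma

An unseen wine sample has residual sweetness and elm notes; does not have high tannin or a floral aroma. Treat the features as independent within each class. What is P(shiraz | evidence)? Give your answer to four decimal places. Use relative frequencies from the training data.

0.0096

shiraz: (68/156) × (49/68) × (15/68) × (32/68) × (1/68) ≈ 0.000479497
cabernet: (88/156) × (74/88) × (67/88) × (33/88) × (32/88) ≈ 0.049249
P(shiraz | x) = 0.000479497 / 0.049728497 ≈ 0.0096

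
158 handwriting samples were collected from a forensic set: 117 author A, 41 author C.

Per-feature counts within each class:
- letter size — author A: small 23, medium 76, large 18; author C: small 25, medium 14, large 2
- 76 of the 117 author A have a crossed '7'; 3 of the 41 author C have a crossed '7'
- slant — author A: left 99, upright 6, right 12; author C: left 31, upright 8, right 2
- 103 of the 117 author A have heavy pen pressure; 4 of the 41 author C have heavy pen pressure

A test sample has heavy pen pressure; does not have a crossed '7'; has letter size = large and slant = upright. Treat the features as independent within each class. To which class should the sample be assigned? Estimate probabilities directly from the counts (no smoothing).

author A

author A: (117/158) × (18/117) × (41/117) × (6/117) × (103/117) ≈ 0.00180231
author C: (41/158) × (2/41) × (38/41) × (8/41) × (4/41) ≈ 0.000223334
Highest score → author A.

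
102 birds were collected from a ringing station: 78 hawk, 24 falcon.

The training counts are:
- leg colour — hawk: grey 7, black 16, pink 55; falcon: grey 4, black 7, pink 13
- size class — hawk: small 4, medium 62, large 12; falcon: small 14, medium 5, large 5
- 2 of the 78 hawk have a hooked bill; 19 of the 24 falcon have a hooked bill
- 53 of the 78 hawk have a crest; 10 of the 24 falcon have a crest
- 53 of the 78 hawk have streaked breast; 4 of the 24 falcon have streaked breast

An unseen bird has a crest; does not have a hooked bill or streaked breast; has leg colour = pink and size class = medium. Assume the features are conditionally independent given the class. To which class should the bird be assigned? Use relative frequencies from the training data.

hawk

hawk: (78/102) × (55/78) × (62/78) × (76/78) × (53/78) × (25/78) ≈ 0.0909505
falcon: (24/102) × (13/24) × (5/24) × (5/24) × (10/24) × (20/24) ≈ 0.00192074
Highest score → hawk.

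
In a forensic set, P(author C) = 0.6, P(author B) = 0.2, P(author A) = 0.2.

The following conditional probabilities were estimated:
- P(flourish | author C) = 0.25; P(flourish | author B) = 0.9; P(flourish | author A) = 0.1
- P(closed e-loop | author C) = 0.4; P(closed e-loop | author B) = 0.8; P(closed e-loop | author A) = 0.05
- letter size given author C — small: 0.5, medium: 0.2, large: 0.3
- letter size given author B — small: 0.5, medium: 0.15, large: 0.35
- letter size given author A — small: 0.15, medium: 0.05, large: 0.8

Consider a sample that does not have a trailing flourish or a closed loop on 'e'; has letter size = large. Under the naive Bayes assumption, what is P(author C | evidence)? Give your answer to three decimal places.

0.370

author C: 0.6 × (1−0.25) × (1−0.4) × 0.3 = 0.081
author B: 0.2 × (1−0.9) × (1−0.8) × 0.35 = 0.0014
author A: 0.2 × (1−0.1) × (1−0.05) × 0.8 = 0.1368
P(author C | x) = 0.081 / 0.2192 ≈ 0.370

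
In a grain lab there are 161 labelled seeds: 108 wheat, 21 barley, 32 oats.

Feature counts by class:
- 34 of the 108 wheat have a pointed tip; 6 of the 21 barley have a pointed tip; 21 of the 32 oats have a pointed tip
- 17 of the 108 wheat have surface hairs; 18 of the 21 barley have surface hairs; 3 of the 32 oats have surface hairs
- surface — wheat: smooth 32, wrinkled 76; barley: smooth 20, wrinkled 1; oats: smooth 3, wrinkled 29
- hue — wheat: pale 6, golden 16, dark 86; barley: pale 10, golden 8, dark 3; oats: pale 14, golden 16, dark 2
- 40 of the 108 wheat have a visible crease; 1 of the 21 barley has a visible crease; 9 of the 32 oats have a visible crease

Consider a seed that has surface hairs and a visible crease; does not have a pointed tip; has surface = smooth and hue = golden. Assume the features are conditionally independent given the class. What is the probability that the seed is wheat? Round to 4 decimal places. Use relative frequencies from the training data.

0.4455

wheat: (108/161) × (74/108) × (17/108) × (32/108) × (16/108) × (40/108) ≈ 0.00117622
barley: (21/161) × (15/21) × (18/21) × (20/21) × (8/21) × (1/21) ≈ 0.00137969
oats: (32/161) × (11/32) × (3/32) × (3/32) × (16/32) × (9/32) ≈ 0.0000844446
P(wheat | x) = 0.00117622 / 0.0026403546 ≈ 0.4455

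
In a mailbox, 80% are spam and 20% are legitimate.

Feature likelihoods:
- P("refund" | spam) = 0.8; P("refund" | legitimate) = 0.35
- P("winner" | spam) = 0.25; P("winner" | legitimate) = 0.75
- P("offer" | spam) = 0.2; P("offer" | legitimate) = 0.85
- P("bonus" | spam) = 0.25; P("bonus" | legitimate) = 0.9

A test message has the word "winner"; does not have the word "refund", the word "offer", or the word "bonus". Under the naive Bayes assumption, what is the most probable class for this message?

spam: 0.8 × (1−0.8) × 0.25 × (1−0.2) × (1−0.25) = 0.024
legitimate: 0.2 × (1−0.35) × 0.75 × (1−0.85) × (1−0.9) = 0.0014625
Highest score → spam.

spam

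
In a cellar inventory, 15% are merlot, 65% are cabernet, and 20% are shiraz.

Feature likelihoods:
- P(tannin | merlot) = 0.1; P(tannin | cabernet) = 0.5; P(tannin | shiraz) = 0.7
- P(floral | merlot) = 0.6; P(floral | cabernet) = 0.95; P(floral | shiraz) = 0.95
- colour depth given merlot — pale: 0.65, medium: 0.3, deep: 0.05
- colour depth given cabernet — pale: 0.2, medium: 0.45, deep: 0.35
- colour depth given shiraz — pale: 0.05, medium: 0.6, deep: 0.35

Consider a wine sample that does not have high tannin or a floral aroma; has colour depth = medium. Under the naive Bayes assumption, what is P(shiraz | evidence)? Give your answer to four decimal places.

merlot: 0.15 × (1−0.1) × (1−0.6) × 0.3 = 0.0162
cabernet: 0.65 × (1−0.5) × (1−0.95) × 0.45 = 0.0073125
shiraz: 0.2 × (1−0.7) × (1−0.95) × 0.6 = 0.0018
P(shiraz | x) = 0.0018 / 0.0253125 ≈ 0.0711

0.0711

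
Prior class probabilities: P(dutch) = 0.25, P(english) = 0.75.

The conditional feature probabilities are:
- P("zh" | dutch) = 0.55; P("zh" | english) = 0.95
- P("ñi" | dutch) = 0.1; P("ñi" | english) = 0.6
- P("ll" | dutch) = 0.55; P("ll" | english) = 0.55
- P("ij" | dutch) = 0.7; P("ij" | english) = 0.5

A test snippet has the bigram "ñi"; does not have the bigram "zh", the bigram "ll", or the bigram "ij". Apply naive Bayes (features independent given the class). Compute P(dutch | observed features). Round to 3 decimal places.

dutch: 0.25 × (1−0.55) × 0.1 × (1−0.55) × (1−0.7) = 0.00151875
english: 0.75 × (1−0.95) × 0.6 × (1−0.55) × (1−0.5) = 0.0050625
P(dutch | x) = 0.00151875 / 0.00658125 ≈ 0.231

0.231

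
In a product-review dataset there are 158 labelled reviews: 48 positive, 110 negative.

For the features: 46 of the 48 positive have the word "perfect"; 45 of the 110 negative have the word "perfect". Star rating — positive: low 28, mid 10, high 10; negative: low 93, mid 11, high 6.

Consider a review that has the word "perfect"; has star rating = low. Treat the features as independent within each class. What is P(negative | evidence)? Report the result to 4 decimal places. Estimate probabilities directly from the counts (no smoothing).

0.5864

positive: (48/158) × (46/48) × (28/48) ≈ 0.169831
negative: (110/158) × (45/110) × (93/110) ≈ 0.240794
P(negative | x) = 0.240794 / 0.410625 ≈ 0.5864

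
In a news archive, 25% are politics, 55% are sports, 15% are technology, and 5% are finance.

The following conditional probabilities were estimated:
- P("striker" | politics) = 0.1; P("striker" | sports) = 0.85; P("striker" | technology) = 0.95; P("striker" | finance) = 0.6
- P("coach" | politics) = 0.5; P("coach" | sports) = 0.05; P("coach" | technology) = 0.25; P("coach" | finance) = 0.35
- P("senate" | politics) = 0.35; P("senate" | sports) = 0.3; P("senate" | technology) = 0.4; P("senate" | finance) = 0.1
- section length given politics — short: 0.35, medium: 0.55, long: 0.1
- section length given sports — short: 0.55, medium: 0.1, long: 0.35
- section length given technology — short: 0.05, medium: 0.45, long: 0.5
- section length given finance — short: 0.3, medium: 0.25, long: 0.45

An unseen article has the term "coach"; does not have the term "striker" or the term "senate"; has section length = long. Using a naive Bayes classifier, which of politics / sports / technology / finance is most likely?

politics

politics: 0.25 × (1−0.1) × 0.5 × (1−0.35) × 0.1 = 0.0073125
sports: 0.55 × (1−0.85) × 0.05 × (1−0.3) × 0.35 = 0.001010625
technology: 0.15 × (1−0.95) × 0.25 × (1−0.4) × 0.5 = 0.0005625
finance: 0.05 × (1−0.6) × 0.35 × (1−0.1) × 0.45 = 0.002835
Highest score → politics.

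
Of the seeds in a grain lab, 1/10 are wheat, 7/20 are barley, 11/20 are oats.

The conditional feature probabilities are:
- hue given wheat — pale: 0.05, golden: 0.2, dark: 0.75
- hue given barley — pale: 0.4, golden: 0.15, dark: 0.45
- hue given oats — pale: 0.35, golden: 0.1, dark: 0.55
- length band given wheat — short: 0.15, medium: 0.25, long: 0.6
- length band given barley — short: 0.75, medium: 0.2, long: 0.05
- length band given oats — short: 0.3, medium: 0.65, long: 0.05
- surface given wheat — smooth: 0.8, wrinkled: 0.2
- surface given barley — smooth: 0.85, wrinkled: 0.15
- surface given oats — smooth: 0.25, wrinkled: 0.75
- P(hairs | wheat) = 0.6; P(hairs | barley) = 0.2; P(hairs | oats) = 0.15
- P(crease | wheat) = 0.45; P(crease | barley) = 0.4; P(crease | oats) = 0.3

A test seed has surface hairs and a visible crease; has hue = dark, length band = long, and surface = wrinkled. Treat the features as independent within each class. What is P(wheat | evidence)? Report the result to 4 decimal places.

0.8007

wheat: 0.1 × 0.75 × 0.6 × 0.2 × 0.6 × 0.45 = 0.00243
barley: 0.35 × 0.45 × 0.05 × 0.15 × 0.2 × 0.4 = 0.0000945
oats: 0.55 × 0.55 × 0.05 × 0.75 × 0.15 × 0.3 = 0.00051046875
P(wheat | x) = 0.00243 / 0.00303496875 ≈ 0.8007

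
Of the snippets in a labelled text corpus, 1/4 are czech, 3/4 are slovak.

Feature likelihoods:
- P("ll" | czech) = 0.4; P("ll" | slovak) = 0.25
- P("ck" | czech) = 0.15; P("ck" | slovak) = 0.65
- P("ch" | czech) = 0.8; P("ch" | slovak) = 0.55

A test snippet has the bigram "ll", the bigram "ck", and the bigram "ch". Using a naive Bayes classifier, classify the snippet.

slovak

czech: 0.25 × 0.4 × 0.15 × 0.8 = 0.012
slovak: 0.75 × 0.25 × 0.65 × 0.55 = 0.06703125
Highest score → slovak.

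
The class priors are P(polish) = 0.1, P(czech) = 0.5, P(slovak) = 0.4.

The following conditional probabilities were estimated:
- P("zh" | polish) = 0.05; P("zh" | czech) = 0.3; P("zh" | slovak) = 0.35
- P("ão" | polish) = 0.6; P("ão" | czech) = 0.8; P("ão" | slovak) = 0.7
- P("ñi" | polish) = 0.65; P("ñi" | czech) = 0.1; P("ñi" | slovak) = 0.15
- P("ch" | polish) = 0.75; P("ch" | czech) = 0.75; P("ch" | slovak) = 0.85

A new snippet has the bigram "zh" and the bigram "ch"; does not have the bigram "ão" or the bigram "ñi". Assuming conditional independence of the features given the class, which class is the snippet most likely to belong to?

slovak

polish: 0.1 × 0.05 × (1−0.6) × (1−0.65) × 0.75 = 0.000525
czech: 0.5 × 0.3 × (1−0.8) × (1−0.1) × 0.75 = 0.02025
slovak: 0.4 × 0.35 × (1−0.7) × (1−0.15) × 0.85 = 0.030345
Highest score → slovak.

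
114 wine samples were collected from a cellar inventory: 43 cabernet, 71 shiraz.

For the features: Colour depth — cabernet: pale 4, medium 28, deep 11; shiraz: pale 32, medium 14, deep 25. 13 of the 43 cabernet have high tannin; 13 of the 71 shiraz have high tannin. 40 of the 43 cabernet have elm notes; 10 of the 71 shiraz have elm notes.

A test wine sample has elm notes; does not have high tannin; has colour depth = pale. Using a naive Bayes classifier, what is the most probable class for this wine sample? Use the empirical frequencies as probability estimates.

cabernet: (43/114) × (4/43) × (30/43) × (40/43) ≈ 0.0227719
shiraz: (71/114) × (32/71) × (58/71) × (10/71) ≈ 0.0322966
Highest score → shiraz.

shiraz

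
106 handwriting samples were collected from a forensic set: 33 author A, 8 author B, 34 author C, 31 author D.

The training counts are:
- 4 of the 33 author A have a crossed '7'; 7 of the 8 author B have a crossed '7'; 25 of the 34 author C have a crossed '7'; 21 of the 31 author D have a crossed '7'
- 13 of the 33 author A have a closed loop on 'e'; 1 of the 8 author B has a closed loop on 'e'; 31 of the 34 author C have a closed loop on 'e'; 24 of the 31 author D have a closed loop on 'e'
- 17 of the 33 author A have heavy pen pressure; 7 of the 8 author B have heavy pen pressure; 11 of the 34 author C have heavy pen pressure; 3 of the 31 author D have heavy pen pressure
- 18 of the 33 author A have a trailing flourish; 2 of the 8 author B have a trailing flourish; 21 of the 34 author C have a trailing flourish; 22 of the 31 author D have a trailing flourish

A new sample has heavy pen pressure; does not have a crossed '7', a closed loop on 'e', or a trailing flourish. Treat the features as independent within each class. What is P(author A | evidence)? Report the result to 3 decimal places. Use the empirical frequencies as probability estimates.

0.848

author A: (33/106) × (29/33) × (20/33) × (17/33) × (15/33) ≈ 0.0388258
author B: (8/106) × (1/8) × (7/8) × (7/8) × (6/8) ≈ 0.00541716
author C: (34/106) × (9/34) × (3/34) × (11/34) × (13/34) ≈ 0.000926738
author D: (31/106) × (10/31) × (7/31) × (3/31) × (9/31) ≈ 0.000598509
P(author A | x) = 0.0388258 / 0.045768207 ≈ 0.848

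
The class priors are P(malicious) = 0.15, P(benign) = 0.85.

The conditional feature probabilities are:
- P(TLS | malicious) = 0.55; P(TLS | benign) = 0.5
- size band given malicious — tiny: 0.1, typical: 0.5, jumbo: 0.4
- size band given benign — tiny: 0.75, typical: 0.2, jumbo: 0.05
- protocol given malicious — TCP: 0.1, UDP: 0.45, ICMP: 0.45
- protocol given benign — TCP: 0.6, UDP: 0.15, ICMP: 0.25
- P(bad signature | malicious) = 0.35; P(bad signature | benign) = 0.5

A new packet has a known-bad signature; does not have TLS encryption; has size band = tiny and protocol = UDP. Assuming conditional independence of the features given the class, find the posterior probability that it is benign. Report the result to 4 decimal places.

malicious: 0.15 × (1−0.55) × 0.1 × 0.45 × 0.35 = 0.001063125
benign: 0.85 × (1−0.5) × 0.75 × 0.15 × 0.5 = 0.02390625
P(benign | x) = 0.02390625 / 0.024969375 ≈ 0.9574

0.9574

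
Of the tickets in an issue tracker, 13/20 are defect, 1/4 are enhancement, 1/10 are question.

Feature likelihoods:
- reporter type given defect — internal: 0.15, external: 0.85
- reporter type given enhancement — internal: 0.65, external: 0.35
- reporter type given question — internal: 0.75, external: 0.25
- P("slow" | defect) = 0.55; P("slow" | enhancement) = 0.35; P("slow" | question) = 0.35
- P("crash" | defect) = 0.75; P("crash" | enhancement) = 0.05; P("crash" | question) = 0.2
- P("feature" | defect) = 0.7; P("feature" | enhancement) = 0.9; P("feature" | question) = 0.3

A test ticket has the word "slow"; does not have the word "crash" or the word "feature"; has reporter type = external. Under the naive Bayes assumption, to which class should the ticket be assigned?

defect: 0.65 × 0.85 × 0.55 × (1−0.75) × (1−0.7) = 0.022790625
enhancement: 0.25 × 0.35 × 0.35 × (1−0.05) × (1−0.9) = 0.002909375
question: 0.1 × 0.25 × 0.35 × (1−0.2) × (1−0.3) = 0.0049
Highest score → defect.

defect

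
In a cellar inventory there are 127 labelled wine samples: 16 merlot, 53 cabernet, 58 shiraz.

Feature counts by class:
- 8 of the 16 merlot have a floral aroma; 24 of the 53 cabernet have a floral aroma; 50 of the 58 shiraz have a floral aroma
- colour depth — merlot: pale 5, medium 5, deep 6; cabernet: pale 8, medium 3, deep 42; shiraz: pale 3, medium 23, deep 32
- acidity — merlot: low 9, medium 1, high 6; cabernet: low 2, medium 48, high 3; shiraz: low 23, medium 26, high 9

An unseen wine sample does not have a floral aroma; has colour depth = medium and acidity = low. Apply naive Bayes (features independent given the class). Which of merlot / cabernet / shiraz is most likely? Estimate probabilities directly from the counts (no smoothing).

merlot: (16/127) × (8/16) × (5/16) × (9/16) ≈ 0.0110728
cabernet: (53/127) × (29/53) × (3/53) × (2/53) ≈ 0.000487746
shiraz: (58/127) × (8/58) × (23/58) × (23/58) ≈ 0.00990572
Highest score → merlot.

merlot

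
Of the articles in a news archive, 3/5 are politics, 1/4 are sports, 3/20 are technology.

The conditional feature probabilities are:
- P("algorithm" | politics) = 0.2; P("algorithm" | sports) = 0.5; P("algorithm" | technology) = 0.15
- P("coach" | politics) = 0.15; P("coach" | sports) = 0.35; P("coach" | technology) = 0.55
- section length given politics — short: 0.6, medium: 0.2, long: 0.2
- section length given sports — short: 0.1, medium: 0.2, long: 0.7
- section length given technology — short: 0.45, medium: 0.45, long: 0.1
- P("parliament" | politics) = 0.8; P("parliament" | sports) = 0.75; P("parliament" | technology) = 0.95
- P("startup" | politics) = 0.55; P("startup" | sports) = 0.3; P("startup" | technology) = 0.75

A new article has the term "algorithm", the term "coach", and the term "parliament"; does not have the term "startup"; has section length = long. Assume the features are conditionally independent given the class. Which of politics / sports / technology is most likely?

sports

politics: 0.6 × 0.2 × 0.15 × 0.2 × 0.8 × (1−0.55) = 0.001296
sports: 0.25 × 0.5 × 0.35 × 0.7 × 0.75 × (1−0.3) = 0.016078125
technology: 0.15 × 0.15 × 0.55 × 0.1 × 0.95 × (1−0.75) = 0.00029390625
Highest score → sports.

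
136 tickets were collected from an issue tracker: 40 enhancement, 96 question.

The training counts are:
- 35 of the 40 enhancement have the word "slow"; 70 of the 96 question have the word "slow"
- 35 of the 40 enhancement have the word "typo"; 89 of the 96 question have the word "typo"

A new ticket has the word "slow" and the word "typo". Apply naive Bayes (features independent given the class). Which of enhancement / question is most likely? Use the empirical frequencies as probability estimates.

question

enhancement: (40/136) × (35/40) × (35/40) ≈ 0.225184
question: (96/136) × (70/96) × (89/96) ≈ 0.477175
Highest score → question.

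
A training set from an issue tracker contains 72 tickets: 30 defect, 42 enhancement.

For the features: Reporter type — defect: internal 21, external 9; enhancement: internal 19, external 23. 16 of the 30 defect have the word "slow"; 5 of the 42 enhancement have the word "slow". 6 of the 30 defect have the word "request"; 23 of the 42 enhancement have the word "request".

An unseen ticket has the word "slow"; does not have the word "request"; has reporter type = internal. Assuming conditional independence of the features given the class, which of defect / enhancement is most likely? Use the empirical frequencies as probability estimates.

defect

defect: (30/72) × (21/30) × (16/30) × (24/30) ≈ 0.124444
enhancement: (42/72) × (19/42) × (5/42) × (19/42) ≈ 0.0142117
Highest score → defect.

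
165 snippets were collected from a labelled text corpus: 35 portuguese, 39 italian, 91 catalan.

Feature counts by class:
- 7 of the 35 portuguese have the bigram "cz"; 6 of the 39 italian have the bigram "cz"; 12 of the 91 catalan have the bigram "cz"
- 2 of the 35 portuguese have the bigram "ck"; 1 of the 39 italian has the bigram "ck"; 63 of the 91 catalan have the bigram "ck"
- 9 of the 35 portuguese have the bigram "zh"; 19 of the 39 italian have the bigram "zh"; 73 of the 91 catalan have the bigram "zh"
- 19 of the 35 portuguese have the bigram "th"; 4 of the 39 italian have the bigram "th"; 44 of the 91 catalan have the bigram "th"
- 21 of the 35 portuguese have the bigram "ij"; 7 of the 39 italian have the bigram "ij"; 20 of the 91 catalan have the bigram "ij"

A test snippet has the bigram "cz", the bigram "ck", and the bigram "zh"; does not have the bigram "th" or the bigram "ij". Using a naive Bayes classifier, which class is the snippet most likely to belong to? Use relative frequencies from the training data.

portuguese: (35/165) × (7/35) × (2/35) × (9/35) × (16/35) × (14/35) ≈ 0.000113989
italian: (39/165) × (6/39) × (1/39) × (19/39) × (35/39) × (32/39) ≈ 0.000334488
catalan: (91/165) × (12/91) × (63/91) × (73/91) × (47/91) × (71/91) ≈ 0.0162761
Highest score → catalan.

catalan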